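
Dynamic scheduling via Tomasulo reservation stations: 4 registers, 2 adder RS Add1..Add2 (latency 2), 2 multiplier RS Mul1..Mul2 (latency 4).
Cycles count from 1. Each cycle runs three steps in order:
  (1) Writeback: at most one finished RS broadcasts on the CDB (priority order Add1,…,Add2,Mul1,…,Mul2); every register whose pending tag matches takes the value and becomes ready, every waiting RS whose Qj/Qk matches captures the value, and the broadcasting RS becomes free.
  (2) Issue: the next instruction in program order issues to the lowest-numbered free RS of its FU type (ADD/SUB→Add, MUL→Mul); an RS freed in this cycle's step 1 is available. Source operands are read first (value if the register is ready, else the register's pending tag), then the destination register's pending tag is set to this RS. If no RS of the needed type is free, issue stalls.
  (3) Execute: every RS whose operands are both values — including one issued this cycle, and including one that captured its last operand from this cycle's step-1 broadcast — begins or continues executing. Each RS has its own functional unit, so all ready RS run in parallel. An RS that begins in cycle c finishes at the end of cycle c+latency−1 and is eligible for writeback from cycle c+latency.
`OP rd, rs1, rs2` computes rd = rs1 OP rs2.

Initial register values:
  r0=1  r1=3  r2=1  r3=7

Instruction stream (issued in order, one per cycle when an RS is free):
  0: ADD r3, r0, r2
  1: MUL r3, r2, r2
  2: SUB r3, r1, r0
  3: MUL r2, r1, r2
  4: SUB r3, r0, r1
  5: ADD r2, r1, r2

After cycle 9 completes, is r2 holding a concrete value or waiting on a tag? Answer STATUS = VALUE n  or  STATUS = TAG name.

cycle 1: issue ADD r3<-Add1 // r0:1,r1:3,r2:1,r3:Add1
cycle 2: issue MUL r3<-Mul1 // r0:1,r1:3,r2:1,r3:Mul1
cycle 3: CDB Add1=2; issue SUB r3<-Add1 // r0:1,r1:3,r2:1,r3:Add1
cycle 4: issue MUL r2<-Mul2 // r0:1,r1:3,r2:Mul2,r3:Add1
cycle 5: CDB Add1=2; issue SUB r3<-Add1 // r0:1,r1:3,r2:Mul2,r3:Add1
cycle 6: CDB Mul1=1; issue ADD r2<-Add2 // r0:1,r1:3,r2:Add2,r3:Add1
cycle 7: CDB Add1=-2 // r0:1,r1:3,r2:Add2,r3:-2
cycle 8: CDB Mul2=3 // r0:1,r1:3,r2:Add2,r3:-2
cycle 9: - // r0:1,r1:3,r2:Add2,r3:-2

STATUS = TAG Add2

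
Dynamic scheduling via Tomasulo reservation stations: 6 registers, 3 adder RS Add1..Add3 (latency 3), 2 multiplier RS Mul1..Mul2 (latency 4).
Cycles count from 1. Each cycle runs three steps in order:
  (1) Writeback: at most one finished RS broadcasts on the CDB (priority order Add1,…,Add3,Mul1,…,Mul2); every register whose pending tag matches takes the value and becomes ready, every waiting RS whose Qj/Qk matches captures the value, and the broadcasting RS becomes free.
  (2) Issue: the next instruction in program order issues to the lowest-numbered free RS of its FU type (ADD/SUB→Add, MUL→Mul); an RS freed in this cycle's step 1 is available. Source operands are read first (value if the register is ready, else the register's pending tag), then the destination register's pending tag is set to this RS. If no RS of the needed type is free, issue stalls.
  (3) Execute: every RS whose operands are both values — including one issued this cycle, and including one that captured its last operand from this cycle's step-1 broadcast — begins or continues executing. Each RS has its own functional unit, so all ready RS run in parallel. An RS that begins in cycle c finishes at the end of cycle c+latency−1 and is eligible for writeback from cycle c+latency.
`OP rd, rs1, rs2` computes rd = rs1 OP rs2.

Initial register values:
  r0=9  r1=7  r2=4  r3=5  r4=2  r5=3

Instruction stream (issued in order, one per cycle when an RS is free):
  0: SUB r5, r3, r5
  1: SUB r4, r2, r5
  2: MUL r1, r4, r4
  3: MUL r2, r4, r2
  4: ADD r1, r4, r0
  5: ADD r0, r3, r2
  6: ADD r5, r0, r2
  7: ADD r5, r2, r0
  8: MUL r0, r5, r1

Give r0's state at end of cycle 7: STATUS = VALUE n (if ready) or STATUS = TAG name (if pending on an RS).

STATUS = TAG Add3

  c1: issue SUB r5<-Add1  regs: r0:9,r1:7,r2:4,r3:5,r4:2,r5:Add1
  c2: issue SUB r4<-Add2  regs: r0:9,r1:7,r2:4,r3:5,r4:Add2,r5:Add1
  c3: issue MUL r1<-Mul1  regs: r0:9,r1:Mul1,r2:4,r3:5,r4:Add2,r5:Add1
  c4: CDB Add1=2; issue MUL r2<-Mul2  regs: r0:9,r1:Mul1,r2:Mul2,r3:5,r4:Add2,r5:2
  c5: issue ADD r1<-Add1  regs: r0:9,r1:Add1,r2:Mul2,r3:5,r4:Add2,r5:2
  c6: issue ADD r0<-Add3  regs: r0:Add3,r1:Add1,r2:Mul2,r3:5,r4:Add2,r5:2
  c7: CDB Add2=2; issue ADD r5<-Add2  regs: r0:Add3,r1:Add1,r2:Mul2,r3:5,r4:2,r5:Add2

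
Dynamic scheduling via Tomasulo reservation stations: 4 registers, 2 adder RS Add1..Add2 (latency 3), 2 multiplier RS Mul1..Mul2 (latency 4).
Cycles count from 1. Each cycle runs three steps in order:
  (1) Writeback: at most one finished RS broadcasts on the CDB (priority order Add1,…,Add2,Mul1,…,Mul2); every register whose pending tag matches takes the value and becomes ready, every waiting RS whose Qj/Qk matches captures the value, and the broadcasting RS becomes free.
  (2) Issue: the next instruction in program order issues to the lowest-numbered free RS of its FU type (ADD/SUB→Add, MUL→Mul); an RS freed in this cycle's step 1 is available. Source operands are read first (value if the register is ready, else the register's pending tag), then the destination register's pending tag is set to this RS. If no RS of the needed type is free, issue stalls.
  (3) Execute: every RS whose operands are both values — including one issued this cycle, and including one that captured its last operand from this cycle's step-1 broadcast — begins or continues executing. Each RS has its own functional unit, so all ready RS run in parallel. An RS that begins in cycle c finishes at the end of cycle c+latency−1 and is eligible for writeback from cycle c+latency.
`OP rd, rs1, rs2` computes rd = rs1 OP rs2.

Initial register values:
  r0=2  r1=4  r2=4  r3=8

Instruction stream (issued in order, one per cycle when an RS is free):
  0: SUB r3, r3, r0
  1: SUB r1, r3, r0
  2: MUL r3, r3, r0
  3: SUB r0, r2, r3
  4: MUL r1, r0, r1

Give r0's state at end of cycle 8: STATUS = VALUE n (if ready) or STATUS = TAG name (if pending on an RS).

c1: issue SUB r3<-Add1 | r0:2,r1:4,r2:4,r3:Add1
c2: issue SUB r1<-Add2 | r0:2,r1:Add2,r2:4,r3:Add1
c3: issue MUL r3<-Mul1 | r0:2,r1:Add2,r2:4,r3:Mul1
c4: CDB Add1=6; issue SUB r0<-Add1 | r0:Add1,r1:Add2,r2:4,r3:Mul1
c5: issue MUL r1<-Mul2 | r0:Add1,r1:Mul2,r2:4,r3:Mul1
c6: - | r0:Add1,r1:Mul2,r2:4,r3:Mul1
c7: CDB Add2=4 | r0:Add1,r1:Mul2,r2:4,r3:Mul1
c8: CDB Mul1=12 | r0:Add1,r1:Mul2,r2:4,r3:12

STATUS = TAG Add1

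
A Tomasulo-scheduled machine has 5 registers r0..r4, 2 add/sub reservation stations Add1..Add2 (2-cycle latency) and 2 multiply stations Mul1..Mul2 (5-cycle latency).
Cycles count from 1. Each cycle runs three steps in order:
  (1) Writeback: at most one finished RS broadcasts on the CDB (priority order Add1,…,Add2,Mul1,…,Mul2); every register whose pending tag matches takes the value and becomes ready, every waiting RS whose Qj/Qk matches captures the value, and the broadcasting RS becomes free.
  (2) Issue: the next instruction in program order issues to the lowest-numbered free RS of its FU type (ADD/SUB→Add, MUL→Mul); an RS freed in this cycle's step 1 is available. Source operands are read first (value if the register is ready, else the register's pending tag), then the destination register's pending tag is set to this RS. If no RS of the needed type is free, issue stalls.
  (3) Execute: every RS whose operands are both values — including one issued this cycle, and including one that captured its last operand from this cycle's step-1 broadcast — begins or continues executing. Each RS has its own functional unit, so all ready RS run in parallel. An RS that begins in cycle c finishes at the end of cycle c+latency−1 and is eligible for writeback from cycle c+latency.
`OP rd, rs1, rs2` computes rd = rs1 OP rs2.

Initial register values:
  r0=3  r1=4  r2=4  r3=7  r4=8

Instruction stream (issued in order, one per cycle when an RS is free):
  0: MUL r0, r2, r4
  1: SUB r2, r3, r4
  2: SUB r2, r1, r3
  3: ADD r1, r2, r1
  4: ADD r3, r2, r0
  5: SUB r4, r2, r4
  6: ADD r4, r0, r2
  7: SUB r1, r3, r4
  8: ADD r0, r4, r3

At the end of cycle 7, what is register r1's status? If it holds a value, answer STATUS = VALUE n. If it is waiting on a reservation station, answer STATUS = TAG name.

c1: issue MUL r0<-Mul1 | r0:Mul1,r1:4,r2:4,r3:7,r4:8
c2: issue SUB r2<-Add1 | r0:Mul1,r1:4,r2:Add1,r3:7,r4:8
c3: issue SUB r2<-Add2 | r0:Mul1,r1:4,r2:Add2,r3:7,r4:8
c4: CDB Add1=-1; issue ADD r1<-Add1 | r0:Mul1,r1:Add1,r2:Add2,r3:7,r4:8
c5: CDB Add2=-3; issue ADD r3<-Add2 | r0:Mul1,r1:Add1,r2:-3,r3:Add2,r4:8
c6: CDB Mul1=32; stall | r0:32,r1:Add1,r2:-3,r3:Add2,r4:8
c7: CDB Add1=1; issue SUB r4<-Add1 | r0:32,r1:1,r2:-3,r3:Add2,r4:Add1

STATUS = VALUE 1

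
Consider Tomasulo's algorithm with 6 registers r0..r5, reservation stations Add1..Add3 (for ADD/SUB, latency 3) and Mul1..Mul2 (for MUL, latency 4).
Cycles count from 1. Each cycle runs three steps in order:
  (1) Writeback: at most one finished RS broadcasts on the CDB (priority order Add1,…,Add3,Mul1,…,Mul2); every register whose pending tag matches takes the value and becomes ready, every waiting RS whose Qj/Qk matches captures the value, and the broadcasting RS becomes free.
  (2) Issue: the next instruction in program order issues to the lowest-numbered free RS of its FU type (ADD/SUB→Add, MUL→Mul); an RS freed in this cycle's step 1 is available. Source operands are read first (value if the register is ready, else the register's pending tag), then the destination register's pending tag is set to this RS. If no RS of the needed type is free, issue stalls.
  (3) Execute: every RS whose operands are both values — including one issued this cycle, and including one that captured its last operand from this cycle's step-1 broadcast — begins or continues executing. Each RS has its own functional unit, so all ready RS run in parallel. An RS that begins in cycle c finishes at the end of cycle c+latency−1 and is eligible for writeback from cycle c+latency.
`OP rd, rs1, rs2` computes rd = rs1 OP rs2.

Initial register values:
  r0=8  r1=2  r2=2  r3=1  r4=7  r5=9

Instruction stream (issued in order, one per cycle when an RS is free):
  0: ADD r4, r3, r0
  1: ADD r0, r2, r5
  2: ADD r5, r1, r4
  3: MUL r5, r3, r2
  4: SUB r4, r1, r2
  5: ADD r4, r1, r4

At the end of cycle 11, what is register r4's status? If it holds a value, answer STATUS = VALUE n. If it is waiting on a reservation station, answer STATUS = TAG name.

STATUS = VALUE 2

  c1: issue ADD r4<-Add1  regs: r0:8,r1:2,r2:2,r3:1,r4:Add1,r5:9
  c2: issue ADD r0<-Add2  regs: r0:Add2,r1:2,r2:2,r3:1,r4:Add1,r5:9
  c3: issue ADD r5<-Add3  regs: r0:Add2,r1:2,r2:2,r3:1,r4:Add1,r5:Add3
  c4: CDB Add1=9; issue MUL r5<-Mul1  regs: r0:Add2,r1:2,r2:2,r3:1,r4:9,r5:Mul1
  c5: CDB Add2=11; issue SUB r4<-Add1  regs: r0:11,r1:2,r2:2,r3:1,r4:Add1,r5:Mul1
  c6: issue ADD r4<-Add2  regs: r0:11,r1:2,r2:2,r3:1,r4:Add2,r5:Mul1
  c7: CDB Add3=11  regs: r0:11,r1:2,r2:2,r3:1,r4:Add2,r5:Mul1
  c8: CDB Add1=0  regs: r0:11,r1:2,r2:2,r3:1,r4:Add2,r5:Mul1
  c9: CDB Mul1=2  regs: r0:11,r1:2,r2:2,r3:1,r4:Add2,r5:2
  c10: -  regs: r0:11,r1:2,r2:2,r3:1,r4:Add2,r5:2
  c11: CDB Add2=2  regs: r0:11,r1:2,r2:2,r3:1,r4:2,r5:2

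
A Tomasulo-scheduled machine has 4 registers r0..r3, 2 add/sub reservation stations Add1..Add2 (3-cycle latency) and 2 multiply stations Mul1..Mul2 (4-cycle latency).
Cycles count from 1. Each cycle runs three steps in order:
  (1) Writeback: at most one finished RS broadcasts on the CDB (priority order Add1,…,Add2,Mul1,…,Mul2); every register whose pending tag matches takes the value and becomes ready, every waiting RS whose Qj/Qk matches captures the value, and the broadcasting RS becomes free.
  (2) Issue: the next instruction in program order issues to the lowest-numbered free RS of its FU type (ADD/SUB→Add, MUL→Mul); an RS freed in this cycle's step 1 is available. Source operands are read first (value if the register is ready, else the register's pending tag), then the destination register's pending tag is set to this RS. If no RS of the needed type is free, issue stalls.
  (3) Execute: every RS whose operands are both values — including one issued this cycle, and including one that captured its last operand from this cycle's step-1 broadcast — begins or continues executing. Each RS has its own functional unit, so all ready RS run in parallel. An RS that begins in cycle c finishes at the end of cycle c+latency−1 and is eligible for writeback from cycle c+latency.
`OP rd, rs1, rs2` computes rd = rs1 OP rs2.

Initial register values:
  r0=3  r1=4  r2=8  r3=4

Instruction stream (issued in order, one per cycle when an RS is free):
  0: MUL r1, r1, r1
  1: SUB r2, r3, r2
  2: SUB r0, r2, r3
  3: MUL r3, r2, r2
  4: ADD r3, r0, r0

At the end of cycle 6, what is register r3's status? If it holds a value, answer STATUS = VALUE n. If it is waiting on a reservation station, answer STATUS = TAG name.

STATUS = TAG Add1

c1: issue MUL r1<-Mul1 | r0:3,r1:Mul1,r2:8,r3:4
c2: issue SUB r2<-Add1 | r0:3,r1:Mul1,r2:Add1,r3:4
c3: issue SUB r0<-Add2 | r0:Add2,r1:Mul1,r2:Add1,r3:4
c4: issue MUL r3<-Mul2 | r0:Add2,r1:Mul1,r2:Add1,r3:Mul2
c5: CDB Add1=-4; issue ADD r3<-Add1 | r0:Add2,r1:Mul1,r2:-4,r3:Add1
c6: CDB Mul1=16 | r0:Add2,r1:16,r2:-4,r3:Add1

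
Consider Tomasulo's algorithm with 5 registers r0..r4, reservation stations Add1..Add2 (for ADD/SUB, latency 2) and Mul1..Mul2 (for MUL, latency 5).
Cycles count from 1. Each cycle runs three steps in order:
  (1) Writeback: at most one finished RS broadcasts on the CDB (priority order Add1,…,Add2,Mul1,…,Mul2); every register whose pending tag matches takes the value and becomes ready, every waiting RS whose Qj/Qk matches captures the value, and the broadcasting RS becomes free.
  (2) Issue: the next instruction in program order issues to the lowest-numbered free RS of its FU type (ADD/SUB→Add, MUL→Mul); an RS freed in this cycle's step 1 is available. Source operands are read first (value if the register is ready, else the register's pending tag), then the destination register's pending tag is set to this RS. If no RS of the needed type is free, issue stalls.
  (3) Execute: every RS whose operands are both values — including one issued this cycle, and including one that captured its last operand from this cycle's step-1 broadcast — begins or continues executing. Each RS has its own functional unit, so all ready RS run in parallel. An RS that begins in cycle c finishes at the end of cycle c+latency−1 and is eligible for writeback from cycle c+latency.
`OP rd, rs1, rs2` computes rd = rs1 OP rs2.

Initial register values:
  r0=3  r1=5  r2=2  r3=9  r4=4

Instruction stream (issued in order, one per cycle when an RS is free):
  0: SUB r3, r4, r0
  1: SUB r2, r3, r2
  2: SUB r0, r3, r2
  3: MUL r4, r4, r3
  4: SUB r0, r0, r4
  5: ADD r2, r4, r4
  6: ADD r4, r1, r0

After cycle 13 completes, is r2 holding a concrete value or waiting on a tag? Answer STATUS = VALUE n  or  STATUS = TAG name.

  c1: issue SUB r3<-Add1  regs: r0:3,r1:5,r2:2,r3:Add1,r4:4
  c2: issue SUB r2<-Add2  regs: r0:3,r1:5,r2:Add2,r3:Add1,r4:4
  c3: CDB Add1=1; issue SUB r0<-Add1  regs: r0:Add1,r1:5,r2:Add2,r3:1,r4:4
  c4: issue MUL r4<-Mul1  regs: r0:Add1,r1:5,r2:Add2,r3:1,r4:Mul1
  c5: CDB Add2=-1; issue SUB r0<-Add2  regs: r0:Add2,r1:5,r2:-1,r3:1,r4:Mul1
  c6: stall  regs: r0:Add2,r1:5,r2:-1,r3:1,r4:Mul1
  c7: CDB Add1=2; issue ADD r2<-Add1  regs: r0:Add2,r1:5,r2:Add1,r3:1,r4:Mul1
  c8: stall  regs: r0:Add2,r1:5,r2:Add1,r3:1,r4:Mul1
  c9: CDB Mul1=4; stall  regs: r0:Add2,r1:5,r2:Add1,r3:1,r4:4
  c10: stall  regs: r0:Add2,r1:5,r2:Add1,r3:1,r4:4
  c11: CDB Add1=8; issue ADD r4<-Add1  regs: r0:Add2,r1:5,r2:8,r3:1,r4:Add1
  c12: CDB Add2=-2  regs: r0:-2,r1:5,r2:8,r3:1,r4:Add1
  c13: -  regs: r0:-2,r1:5,r2:8,r3:1,r4:Add1

STATUS = VALUE 8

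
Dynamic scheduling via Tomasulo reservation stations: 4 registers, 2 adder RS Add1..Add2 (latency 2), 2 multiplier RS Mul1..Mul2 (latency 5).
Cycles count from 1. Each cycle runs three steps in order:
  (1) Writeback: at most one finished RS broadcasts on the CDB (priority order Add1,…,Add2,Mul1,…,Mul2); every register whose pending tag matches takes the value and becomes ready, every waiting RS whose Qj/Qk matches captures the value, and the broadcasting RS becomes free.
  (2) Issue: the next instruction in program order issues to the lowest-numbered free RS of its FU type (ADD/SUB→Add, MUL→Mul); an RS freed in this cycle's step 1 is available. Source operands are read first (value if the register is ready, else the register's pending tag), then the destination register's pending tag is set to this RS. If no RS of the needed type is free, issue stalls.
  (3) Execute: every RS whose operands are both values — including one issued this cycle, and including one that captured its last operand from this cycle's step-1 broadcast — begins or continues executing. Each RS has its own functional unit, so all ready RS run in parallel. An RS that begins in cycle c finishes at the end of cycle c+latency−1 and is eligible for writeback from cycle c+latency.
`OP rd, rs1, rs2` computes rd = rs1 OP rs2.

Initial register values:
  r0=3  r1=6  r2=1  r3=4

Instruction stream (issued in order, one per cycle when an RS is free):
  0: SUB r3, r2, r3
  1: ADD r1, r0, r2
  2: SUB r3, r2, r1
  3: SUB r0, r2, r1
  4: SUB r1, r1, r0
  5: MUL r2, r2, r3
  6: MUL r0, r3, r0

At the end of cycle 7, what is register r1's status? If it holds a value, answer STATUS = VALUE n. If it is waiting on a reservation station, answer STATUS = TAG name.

STATUS = TAG Add1

c1: issue SUB r3<-Add1 | r0:3,r1:6,r2:1,r3:Add1
c2: issue ADD r1<-Add2 | r0:3,r1:Add2,r2:1,r3:Add1
c3: CDB Add1=-3; issue SUB r3<-Add1 | r0:3,r1:Add2,r2:1,r3:Add1
c4: CDB Add2=4; issue SUB r0<-Add2 | r0:Add2,r1:4,r2:1,r3:Add1
c5: stall | r0:Add2,r1:4,r2:1,r3:Add1
c6: CDB Add1=-3; issue SUB r1<-Add1 | r0:Add2,r1:Add1,r2:1,r3:-3
c7: CDB Add2=-3; issue MUL r2<-Mul1 | r0:-3,r1:Add1,r2:Mul1,r3:-3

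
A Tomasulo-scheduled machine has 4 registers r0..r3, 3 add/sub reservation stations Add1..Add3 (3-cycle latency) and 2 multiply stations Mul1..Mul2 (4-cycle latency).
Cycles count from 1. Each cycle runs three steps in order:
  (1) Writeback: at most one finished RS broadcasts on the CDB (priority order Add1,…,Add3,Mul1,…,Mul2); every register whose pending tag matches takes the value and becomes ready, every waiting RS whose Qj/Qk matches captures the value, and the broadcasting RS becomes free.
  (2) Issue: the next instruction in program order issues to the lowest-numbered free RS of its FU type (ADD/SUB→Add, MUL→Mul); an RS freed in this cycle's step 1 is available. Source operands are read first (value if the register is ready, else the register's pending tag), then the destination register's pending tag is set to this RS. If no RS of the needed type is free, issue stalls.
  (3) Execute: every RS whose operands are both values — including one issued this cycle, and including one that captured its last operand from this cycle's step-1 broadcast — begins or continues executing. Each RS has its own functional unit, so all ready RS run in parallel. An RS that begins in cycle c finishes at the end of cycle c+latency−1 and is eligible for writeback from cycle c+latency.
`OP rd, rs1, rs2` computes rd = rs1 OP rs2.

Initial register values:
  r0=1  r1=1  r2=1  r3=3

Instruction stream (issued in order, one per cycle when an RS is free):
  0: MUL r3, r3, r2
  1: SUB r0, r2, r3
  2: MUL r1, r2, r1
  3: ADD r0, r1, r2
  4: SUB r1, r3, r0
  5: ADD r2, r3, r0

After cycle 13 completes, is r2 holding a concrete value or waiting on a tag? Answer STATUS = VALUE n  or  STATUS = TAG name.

  c1: issue MUL r3<-Mul1  regs: r0:1,r1:1,r2:1,r3:Mul1
  c2: issue SUB r0<-Add1  regs: r0:Add1,r1:1,r2:1,r3:Mul1
  c3: issue MUL r1<-Mul2  regs: r0:Add1,r1:Mul2,r2:1,r3:Mul1
  c4: issue ADD r0<-Add2  regs: r0:Add2,r1:Mul2,r2:1,r3:Mul1
  c5: CDB Mul1=3; issue SUB r1<-Add3  regs: r0:Add2,r1:Add3,r2:1,r3:3
  c6: stall  regs: r0:Add2,r1:Add3,r2:1,r3:3
  c7: CDB Mul2=1; stall  regs: r0:Add2,r1:Add3,r2:1,r3:3
  c8: CDB Add1=-2; issue ADD r2<-Add1  regs: r0:Add2,r1:Add3,r2:Add1,r3:3
  c9: -  regs: r0:Add2,r1:Add3,r2:Add1,r3:3
  c10: CDB Add2=2  regs: r0:2,r1:Add3,r2:Add1,r3:3
  c11: -  regs: r0:2,r1:Add3,r2:Add1,r3:3
  c12: -  regs: r0:2,r1:Add3,r2:Add1,r3:3
  c13: CDB Add1=5  regs: r0:2,r1:Add3,r2:5,r3:3

STATUS = VALUE 5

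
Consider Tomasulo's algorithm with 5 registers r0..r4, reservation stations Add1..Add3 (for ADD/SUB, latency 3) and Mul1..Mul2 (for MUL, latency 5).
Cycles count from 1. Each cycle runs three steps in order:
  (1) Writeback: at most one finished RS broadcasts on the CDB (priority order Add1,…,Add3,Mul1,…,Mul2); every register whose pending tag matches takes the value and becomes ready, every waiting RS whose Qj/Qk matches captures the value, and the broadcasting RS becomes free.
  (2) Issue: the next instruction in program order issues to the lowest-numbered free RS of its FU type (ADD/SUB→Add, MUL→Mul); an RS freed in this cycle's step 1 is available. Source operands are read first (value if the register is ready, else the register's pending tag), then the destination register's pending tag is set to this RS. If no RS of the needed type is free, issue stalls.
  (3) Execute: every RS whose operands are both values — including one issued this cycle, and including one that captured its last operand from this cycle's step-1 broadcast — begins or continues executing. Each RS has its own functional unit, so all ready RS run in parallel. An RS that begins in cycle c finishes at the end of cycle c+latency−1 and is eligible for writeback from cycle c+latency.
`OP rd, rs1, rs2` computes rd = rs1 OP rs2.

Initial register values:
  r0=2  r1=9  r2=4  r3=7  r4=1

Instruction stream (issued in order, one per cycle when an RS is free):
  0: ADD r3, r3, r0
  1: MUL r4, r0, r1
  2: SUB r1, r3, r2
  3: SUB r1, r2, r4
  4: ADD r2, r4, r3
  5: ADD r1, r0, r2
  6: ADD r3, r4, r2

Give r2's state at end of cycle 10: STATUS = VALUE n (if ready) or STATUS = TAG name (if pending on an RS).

STATUS = TAG Add3

cycle 1: issue ADD r3<-Add1 // r0:2,r1:9,r2:4,r3:Add1,r4:1
cycle 2: issue MUL r4<-Mul1 // r0:2,r1:9,r2:4,r3:Add1,r4:Mul1
cycle 3: issue SUB r1<-Add2 // r0:2,r1:Add2,r2:4,r3:Add1,r4:Mul1
cycle 4: CDB Add1=9; issue SUB r1<-Add1 // r0:2,r1:Add1,r2:4,r3:9,r4:Mul1
cycle 5: issue ADD r2<-Add3 // r0:2,r1:Add1,r2:Add3,r3:9,r4:Mul1
cycle 6: stall // r0:2,r1:Add1,r2:Add3,r3:9,r4:Mul1
cycle 7: CDB Add2=5; issue ADD r1<-Add2 // r0:2,r1:Add2,r2:Add3,r3:9,r4:Mul1
cycle 8: CDB Mul1=18; stall // r0:2,r1:Add2,r2:Add3,r3:9,r4:18
cycle 9: stall // r0:2,r1:Add2,r2:Add3,r3:9,r4:18
cycle 10: stall // r0:2,r1:Add2,r2:Add3,r3:9,r4:18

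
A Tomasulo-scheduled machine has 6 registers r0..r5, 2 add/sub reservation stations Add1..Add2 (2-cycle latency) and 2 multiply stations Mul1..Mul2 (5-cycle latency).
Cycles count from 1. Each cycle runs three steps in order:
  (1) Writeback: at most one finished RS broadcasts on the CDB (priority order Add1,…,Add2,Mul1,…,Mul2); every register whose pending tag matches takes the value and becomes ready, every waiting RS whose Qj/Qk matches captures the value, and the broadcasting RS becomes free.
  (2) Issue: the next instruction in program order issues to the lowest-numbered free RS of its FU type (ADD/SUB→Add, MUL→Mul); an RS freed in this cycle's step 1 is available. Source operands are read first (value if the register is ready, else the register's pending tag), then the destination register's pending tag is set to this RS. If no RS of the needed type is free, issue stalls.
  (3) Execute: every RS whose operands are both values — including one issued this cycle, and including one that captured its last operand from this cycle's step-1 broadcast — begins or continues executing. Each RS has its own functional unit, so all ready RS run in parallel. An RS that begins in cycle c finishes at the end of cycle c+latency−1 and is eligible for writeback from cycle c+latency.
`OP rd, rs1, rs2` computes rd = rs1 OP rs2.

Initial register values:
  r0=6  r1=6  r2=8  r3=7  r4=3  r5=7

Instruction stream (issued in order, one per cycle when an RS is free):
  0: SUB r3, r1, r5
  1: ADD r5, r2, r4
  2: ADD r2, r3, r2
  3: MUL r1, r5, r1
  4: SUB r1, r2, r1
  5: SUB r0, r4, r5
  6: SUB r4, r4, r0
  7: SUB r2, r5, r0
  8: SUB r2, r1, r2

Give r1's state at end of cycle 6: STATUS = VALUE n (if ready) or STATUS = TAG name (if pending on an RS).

cycle 1: issue SUB r3<-Add1 // r0:6,r1:6,r2:8,r3:Add1,r4:3,r5:7
cycle 2: issue ADD r5<-Add2 // r0:6,r1:6,r2:8,r3:Add1,r4:3,r5:Add2
cycle 3: CDB Add1=-1; issue ADD r2<-Add1 // r0:6,r1:6,r2:Add1,r3:-1,r4:3,r5:Add2
cycle 4: CDB Add2=11; issue MUL r1<-Mul1 // r0:6,r1:Mul1,r2:Add1,r3:-1,r4:3,r5:11
cycle 5: CDB Add1=7; issue SUB r1<-Add1 // r0:6,r1:Add1,r2:7,r3:-1,r4:3,r5:11
cycle 6: issue SUB r0<-Add2 // r0:Add2,r1:Add1,r2:7,r3:-1,r4:3,r5:11

STATUS = TAG Add1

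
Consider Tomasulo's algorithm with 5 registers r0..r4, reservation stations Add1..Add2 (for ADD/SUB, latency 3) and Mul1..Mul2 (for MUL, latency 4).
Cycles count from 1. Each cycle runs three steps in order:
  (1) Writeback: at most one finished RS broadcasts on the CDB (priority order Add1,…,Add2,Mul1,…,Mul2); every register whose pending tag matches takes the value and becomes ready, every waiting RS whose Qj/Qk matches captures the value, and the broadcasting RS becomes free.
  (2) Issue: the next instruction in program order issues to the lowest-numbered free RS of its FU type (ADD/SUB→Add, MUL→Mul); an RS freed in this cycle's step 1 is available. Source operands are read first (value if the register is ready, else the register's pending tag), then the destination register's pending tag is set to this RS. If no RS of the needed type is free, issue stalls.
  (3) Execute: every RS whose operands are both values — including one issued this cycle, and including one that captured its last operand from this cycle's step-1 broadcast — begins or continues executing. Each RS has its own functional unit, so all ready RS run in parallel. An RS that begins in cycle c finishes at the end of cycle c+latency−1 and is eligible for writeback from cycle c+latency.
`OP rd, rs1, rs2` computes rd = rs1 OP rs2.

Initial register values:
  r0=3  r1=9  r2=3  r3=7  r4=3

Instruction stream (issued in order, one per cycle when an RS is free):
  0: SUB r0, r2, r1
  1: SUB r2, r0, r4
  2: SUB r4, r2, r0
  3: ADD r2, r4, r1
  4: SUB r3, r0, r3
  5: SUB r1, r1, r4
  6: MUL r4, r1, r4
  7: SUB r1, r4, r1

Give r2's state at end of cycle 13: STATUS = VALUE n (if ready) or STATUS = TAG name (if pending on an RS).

  c1: issue SUB r0<-Add1  regs: r0:Add1,r1:9,r2:3,r3:7,r4:3
  c2: issue SUB r2<-Add2  regs: r0:Add1,r1:9,r2:Add2,r3:7,r4:3
  c3: stall  regs: r0:Add1,r1:9,r2:Add2,r3:7,r4:3
  c4: CDB Add1=-6; issue SUB r4<-Add1  regs: r0:-6,r1:9,r2:Add2,r3:7,r4:Add1
  c5: stall  regs: r0:-6,r1:9,r2:Add2,r3:7,r4:Add1
  c6: stall  regs: r0:-6,r1:9,r2:Add2,r3:7,r4:Add1
  c7: CDB Add2=-9; issue ADD r2<-Add2  regs: r0:-6,r1:9,r2:Add2,r3:7,r4:Add1
  c8: stall  regs: r0:-6,r1:9,r2:Add2,r3:7,r4:Add1
  c9: stall  regs: r0:-6,r1:9,r2:Add2,r3:7,r4:Add1
  c10: CDB Add1=-3; issue SUB r3<-Add1  regs: r0:-6,r1:9,r2:Add2,r3:Add1,r4:-3
  c11: stall  regs: r0:-6,r1:9,r2:Add2,r3:Add1,r4:-3
  c12: stall  regs: r0:-6,r1:9,r2:Add2,r3:Add1,r4:-3
  c13: CDB Add1=-13; issue SUB r1<-Add1  regs: r0:-6,r1:Add1,r2:Add2,r3:-13,r4:-3

STATUS = TAG Add2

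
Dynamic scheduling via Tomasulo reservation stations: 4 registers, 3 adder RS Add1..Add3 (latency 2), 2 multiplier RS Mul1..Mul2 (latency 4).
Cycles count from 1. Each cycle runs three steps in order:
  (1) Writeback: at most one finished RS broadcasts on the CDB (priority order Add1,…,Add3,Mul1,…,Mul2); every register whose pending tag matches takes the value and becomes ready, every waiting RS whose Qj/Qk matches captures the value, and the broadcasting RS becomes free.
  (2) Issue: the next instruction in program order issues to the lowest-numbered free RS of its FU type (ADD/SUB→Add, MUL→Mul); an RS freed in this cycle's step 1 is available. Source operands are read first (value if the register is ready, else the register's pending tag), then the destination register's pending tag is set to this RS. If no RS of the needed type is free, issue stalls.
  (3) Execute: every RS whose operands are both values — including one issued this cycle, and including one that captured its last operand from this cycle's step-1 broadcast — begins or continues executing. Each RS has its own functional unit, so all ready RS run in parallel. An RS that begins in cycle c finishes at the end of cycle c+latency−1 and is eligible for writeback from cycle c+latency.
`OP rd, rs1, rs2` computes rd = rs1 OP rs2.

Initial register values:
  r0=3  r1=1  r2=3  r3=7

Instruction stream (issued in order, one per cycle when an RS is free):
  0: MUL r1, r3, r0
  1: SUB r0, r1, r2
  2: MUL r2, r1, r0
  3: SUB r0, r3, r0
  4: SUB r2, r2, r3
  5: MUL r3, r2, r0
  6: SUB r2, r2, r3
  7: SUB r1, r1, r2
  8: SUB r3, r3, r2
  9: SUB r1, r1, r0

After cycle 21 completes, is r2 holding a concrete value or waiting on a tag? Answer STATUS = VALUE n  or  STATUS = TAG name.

STATUS = VALUE 4452

  c1: issue MUL r1<-Mul1  regs: r0:3,r1:Mul1,r2:3,r3:7
  c2: issue SUB r0<-Add1  regs: r0:Add1,r1:Mul1,r2:3,r3:7
  c3: issue MUL r2<-Mul2  regs: r0:Add1,r1:Mul1,r2:Mul2,r3:7
  c4: issue SUB r0<-Add2  regs: r0:Add2,r1:Mul1,r2:Mul2,r3:7
  c5: CDB Mul1=21; issue SUB r2<-Add3  regs: r0:Add2,r1:21,r2:Add3,r3:7
  c6: issue MUL r3<-Mul1  regs: r0:Add2,r1:21,r2:Add3,r3:Mul1
  c7: CDB Add1=18; issue SUB r2<-Add1  regs: r0:Add2,r1:21,r2:Add1,r3:Mul1
  c8: stall  regs: r0:Add2,r1:21,r2:Add1,r3:Mul1
  c9: CDB Add2=-11; issue SUB r1<-Add2  regs: r0:-11,r1:Add2,r2:Add1,r3:Mul1
  c10: stall  regs: r0:-11,r1:Add2,r2:Add1,r3:Mul1
  c11: CDB Mul2=378; stall  regs: r0:-11,r1:Add2,r2:Add1,r3:Mul1
  c12: stall  regs: r0:-11,r1:Add2,r2:Add1,r3:Mul1
  c13: CDB Add3=371; issue SUB r3<-Add3  regs: r0:-11,r1:Add2,r2:Add1,r3:Add3
  c14: stall  regs: r0:-11,r1:Add2,r2:Add1,r3:Add3
  c15: stall  regs: r0:-11,r1:Add2,r2:Add1,r3:Add3
  c16: stall  regs: r0:-11,r1:Add2,r2:Add1,r3:Add3
  c17: CDB Mul1=-4081; stall  regs: r0:-11,r1:Add2,r2:Add1,r3:Add3
  c18: stall  regs: r0:-11,r1:Add2,r2:Add1,r3:Add3
  c19: CDB Add1=4452; issue SUB r1<-Add1  regs: r0:-11,r1:Add1,r2:4452,r3:Add3
  c20: -  regs: r0:-11,r1:Add1,r2:4452,r3:Add3
  c21: CDB Add2=-4431  regs: r0:-11,r1:Add1,r2:4452,r3:Add3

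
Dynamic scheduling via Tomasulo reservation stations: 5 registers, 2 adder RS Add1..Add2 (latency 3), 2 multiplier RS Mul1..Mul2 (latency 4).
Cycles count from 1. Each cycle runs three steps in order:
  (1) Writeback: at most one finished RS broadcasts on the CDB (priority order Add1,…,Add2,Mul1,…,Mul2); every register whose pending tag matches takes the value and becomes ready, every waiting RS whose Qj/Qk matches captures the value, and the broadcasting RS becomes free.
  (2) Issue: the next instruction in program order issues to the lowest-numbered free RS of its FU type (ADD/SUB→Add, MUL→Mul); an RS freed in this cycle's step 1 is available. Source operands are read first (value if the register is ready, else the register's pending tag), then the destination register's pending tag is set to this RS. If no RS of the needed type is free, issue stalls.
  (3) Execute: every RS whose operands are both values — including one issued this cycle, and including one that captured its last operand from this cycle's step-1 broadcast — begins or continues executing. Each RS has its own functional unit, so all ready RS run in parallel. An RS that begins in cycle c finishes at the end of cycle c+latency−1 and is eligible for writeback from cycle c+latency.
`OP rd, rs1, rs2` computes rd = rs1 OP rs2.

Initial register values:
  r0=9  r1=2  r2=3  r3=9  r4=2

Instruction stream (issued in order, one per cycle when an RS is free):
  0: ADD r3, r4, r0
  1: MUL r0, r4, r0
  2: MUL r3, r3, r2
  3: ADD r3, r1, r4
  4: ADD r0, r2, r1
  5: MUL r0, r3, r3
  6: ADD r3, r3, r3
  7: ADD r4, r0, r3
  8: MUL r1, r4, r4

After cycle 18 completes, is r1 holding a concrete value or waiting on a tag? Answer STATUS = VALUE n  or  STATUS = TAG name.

STATUS = VALUE 576

cycle 1: issue ADD r3<-Add1 // r0:9,r1:2,r2:3,r3:Add1,r4:2
cycle 2: issue MUL r0<-Mul1 // r0:Mul1,r1:2,r2:3,r3:Add1,r4:2
cycle 3: issue MUL r3<-Mul2 // r0:Mul1,r1:2,r2:3,r3:Mul2,r4:2
cycle 4: CDB Add1=11; issue ADD r3<-Add1 // r0:Mul1,r1:2,r2:3,r3:Add1,r4:2
cycle 5: issue ADD r0<-Add2 // r0:Add2,r1:2,r2:3,r3:Add1,r4:2
cycle 6: CDB Mul1=18; issue MUL r0<-Mul1 // r0:Mul1,r1:2,r2:3,r3:Add1,r4:2
cycle 7: CDB Add1=4; issue ADD r3<-Add1 // r0:Mul1,r1:2,r2:3,r3:Add1,r4:2
cycle 8: CDB Add2=5; issue ADD r4<-Add2 // r0:Mul1,r1:2,r2:3,r3:Add1,r4:Add2
cycle 9: CDB Mul2=33; issue MUL r1<-Mul2 // r0:Mul1,r1:Mul2,r2:3,r3:Add1,r4:Add2
cycle 10: CDB Add1=8 // r0:Mul1,r1:Mul2,r2:3,r3:8,r4:Add2
cycle 11: CDB Mul1=16 // r0:16,r1:Mul2,r2:3,r3:8,r4:Add2
cycle 12: - // r0:16,r1:Mul2,r2:3,r3:8,r4:Add2
cycle 13: - // r0:16,r1:Mul2,r2:3,r3:8,r4:Add2
cycle 14: CDB Add2=24 // r0:16,r1:Mul2,r2:3,r3:8,r4:24
cycle 15: - // r0:16,r1:Mul2,r2:3,r3:8,r4:24
cycle 16: - // r0:16,r1:Mul2,r2:3,r3:8,r4:24
cycle 17: - // r0:16,r1:Mul2,r2:3,r3:8,r4:24
cycle 18: CDB Mul2=576 // r0:16,r1:576,r2:3,r3:8,r4:24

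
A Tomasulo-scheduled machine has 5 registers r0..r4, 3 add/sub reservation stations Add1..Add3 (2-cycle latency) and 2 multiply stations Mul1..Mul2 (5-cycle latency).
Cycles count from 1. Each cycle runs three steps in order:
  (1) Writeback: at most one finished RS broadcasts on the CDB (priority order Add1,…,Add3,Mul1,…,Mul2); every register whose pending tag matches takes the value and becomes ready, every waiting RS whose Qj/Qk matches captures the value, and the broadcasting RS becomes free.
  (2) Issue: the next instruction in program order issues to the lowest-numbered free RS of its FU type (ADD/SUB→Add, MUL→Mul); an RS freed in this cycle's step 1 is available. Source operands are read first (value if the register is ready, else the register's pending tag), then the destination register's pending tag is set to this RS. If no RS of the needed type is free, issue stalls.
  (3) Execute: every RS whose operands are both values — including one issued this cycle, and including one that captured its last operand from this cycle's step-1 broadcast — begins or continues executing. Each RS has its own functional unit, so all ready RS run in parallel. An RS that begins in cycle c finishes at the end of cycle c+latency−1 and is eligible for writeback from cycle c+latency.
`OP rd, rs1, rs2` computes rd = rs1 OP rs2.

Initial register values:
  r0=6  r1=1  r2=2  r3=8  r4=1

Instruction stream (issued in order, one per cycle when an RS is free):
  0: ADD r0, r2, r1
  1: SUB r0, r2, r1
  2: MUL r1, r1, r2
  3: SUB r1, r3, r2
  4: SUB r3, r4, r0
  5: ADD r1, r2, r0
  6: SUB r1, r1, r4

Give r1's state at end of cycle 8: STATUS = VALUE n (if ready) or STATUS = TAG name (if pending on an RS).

STATUS = TAG Add2

c1: issue ADD r0<-Add1 | r0:Add1,r1:1,r2:2,r3:8,r4:1
c2: issue SUB r0<-Add2 | r0:Add2,r1:1,r2:2,r3:8,r4:1
c3: CDB Add1=3; issue MUL r1<-Mul1 | r0:Add2,r1:Mul1,r2:2,r3:8,r4:1
c4: CDB Add2=1; issue SUB r1<-Add1 | r0:1,r1:Add1,r2:2,r3:8,r4:1
c5: issue SUB r3<-Add2 | r0:1,r1:Add1,r2:2,r3:Add2,r4:1
c6: CDB Add1=6; issue ADD r1<-Add1 | r0:1,r1:Add1,r2:2,r3:Add2,r4:1
c7: CDB Add2=0; issue SUB r1<-Add2 | r0:1,r1:Add2,r2:2,r3:0,r4:1
c8: CDB Add1=3 | r0:1,r1:Add2,r2:2,r3:0,r4:1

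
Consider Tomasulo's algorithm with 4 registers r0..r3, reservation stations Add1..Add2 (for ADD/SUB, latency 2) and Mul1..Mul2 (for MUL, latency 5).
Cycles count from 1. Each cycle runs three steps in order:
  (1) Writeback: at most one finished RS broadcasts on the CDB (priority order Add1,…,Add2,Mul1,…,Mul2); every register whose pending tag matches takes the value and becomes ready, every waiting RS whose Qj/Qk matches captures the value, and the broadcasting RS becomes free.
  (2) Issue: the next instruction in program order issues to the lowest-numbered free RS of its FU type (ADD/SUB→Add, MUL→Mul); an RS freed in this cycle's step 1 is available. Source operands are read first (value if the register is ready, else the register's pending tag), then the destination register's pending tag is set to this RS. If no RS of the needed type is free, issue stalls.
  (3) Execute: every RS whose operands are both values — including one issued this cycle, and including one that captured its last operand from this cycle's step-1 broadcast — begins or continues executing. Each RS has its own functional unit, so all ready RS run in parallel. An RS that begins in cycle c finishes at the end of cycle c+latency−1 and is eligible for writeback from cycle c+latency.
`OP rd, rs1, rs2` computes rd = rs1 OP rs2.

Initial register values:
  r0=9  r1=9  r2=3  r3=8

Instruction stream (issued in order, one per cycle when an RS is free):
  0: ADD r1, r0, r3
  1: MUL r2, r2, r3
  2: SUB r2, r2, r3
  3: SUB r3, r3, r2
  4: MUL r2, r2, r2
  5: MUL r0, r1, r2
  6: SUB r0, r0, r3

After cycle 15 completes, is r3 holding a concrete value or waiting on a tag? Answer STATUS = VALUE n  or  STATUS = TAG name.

STATUS = VALUE -8

  c1: issue ADD r1<-Add1  regs: r0:9,r1:Add1,r2:3,r3:8
  c2: issue MUL r2<-Mul1  regs: r0:9,r1:Add1,r2:Mul1,r3:8
  c3: CDB Add1=17; issue SUB r2<-Add1  regs: r0:9,r1:17,r2:Add1,r3:8
  c4: issue SUB r3<-Add2  regs: r0:9,r1:17,r2:Add1,r3:Add2
  c5: issue MUL r2<-Mul2  regs: r0:9,r1:17,r2:Mul2,r3:Add2
  c6: stall  regs: r0:9,r1:17,r2:Mul2,r3:Add2
  c7: CDB Mul1=24; issue MUL r0<-Mul1  regs: r0:Mul1,r1:17,r2:Mul2,r3:Add2
  c8: stall  regs: r0:Mul1,r1:17,r2:Mul2,r3:Add2
  c9: CDB Add1=16; issue SUB r0<-Add1  regs: r0:Add1,r1:17,r2:Mul2,r3:Add2
  c10: -  regs: r0:Add1,r1:17,r2:Mul2,r3:Add2
  c11: CDB Add2=-8  regs: r0:Add1,r1:17,r2:Mul2,r3:-8
  c12: -  regs: r0:Add1,r1:17,r2:Mul2,r3:-8
  c13: -  regs: r0:Add1,r1:17,r2:Mul2,r3:-8
  c14: CDB Mul2=256  regs: r0:Add1,r1:17,r2:256,r3:-8
  c15: -  regs: r0:Add1,r1:17,r2:256,r3:-8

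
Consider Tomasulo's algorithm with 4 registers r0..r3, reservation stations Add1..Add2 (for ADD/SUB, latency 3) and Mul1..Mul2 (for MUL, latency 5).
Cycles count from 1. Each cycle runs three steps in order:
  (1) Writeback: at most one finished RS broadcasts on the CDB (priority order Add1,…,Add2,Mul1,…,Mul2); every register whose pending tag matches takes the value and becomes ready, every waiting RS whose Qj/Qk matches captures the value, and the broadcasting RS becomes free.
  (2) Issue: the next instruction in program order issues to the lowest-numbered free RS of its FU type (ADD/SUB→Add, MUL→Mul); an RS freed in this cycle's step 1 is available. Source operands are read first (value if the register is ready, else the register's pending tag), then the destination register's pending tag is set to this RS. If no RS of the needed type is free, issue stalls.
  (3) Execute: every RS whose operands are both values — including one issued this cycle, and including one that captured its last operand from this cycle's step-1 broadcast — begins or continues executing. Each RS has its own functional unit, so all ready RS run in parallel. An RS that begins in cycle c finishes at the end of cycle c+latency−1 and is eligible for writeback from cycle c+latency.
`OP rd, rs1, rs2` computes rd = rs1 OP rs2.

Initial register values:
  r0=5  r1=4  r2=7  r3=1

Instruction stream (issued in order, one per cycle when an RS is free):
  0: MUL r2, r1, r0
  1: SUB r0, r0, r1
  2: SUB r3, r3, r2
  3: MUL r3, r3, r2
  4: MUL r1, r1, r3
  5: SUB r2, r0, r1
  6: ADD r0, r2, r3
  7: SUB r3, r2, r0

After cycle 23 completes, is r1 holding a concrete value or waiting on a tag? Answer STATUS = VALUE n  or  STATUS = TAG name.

STATUS = VALUE -1520

cycle 1: issue MUL r2<-Mul1 // r0:5,r1:4,r2:Mul1,r3:1
cycle 2: issue SUB r0<-Add1 // r0:Add1,r1:4,r2:Mul1,r3:1
cycle 3: issue SUB r3<-Add2 // r0:Add1,r1:4,r2:Mul1,r3:Add2
cycle 4: issue MUL r3<-Mul2 // r0:Add1,r1:4,r2:Mul1,r3:Mul2
cycle 5: CDB Add1=1; stall // r0:1,r1:4,r2:Mul1,r3:Mul2
cycle 6: CDB Mul1=20; issue MUL r1<-Mul1 // r0:1,r1:Mul1,r2:20,r3:Mul2
cycle 7: issue SUB r2<-Add1 // r0:1,r1:Mul1,r2:Add1,r3:Mul2
cycle 8: stall // r0:1,r1:Mul1,r2:Add1,r3:Mul2
cycle 9: CDB Add2=-19; issue ADD r0<-Add2 // r0:Add2,r1:Mul1,r2:Add1,r3:Mul2
cycle 10: stall // r0:Add2,r1:Mul1,r2:Add1,r3:Mul2
cycle 11: stall // r0:Add2,r1:Mul1,r2:Add1,r3:Mul2
cycle 12: stall // r0:Add2,r1:Mul1,r2:Add1,r3:Mul2
cycle 13: stall // r0:Add2,r1:Mul1,r2:Add1,r3:Mul2
cycle 14: CDB Mul2=-380; stall // r0:Add2,r1:Mul1,r2:Add1,r3:-380
cycle 15: stall // r0:Add2,r1:Mul1,r2:Add1,r3:-380
cycle 16: stall // r0:Add2,r1:Mul1,r2:Add1,r3:-380
cycle 17: stall // r0:Add2,r1:Mul1,r2:Add1,r3:-380
cycle 18: stall // r0:Add2,r1:Mul1,r2:Add1,r3:-380
cycle 19: CDB Mul1=-1520; stall // r0:Add2,r1:-1520,r2:Add1,r3:-380
cycle 20: stall // r0:Add2,r1:-1520,r2:Add1,r3:-380
cycle 21: stall // r0:Add2,r1:-1520,r2:Add1,r3:-380
cycle 22: CDB Add1=1521; issue SUB r3<-Add1 // r0:Add2,r1:-1520,r2:1521,r3:Add1
cycle 23: - // r0:Add2,r1:-1520,r2:1521,r3:Add1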